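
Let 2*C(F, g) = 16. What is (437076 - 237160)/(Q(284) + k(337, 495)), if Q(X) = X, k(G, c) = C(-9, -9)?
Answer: 49979/73 ≈ 684.64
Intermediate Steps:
C(F, g) = 8 (C(F, g) = (½)*16 = 8)
k(G, c) = 8
(437076 - 237160)/(Q(284) + k(337, 495)) = (437076 - 237160)/(284 + 8) = 199916/292 = 199916*(1/292) = 49979/73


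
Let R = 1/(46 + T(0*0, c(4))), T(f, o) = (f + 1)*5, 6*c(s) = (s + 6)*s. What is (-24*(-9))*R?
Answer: 72/17 ≈ 4.2353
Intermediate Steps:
c(s) = s*(6 + s)/6 (c(s) = ((s + 6)*s)/6 = ((6 + s)*s)/6 = (s*(6 + s))/6 = s*(6 + s)/6)
T(f, o) = 5 + 5*f (T(f, o) = (1 + f)*5 = 5 + 5*f)
R = 1/51 (R = 1/(46 + (5 + 5*(0*0))) = 1/(46 + (5 + 5*0)) = 1/(46 + (5 + 0)) = 1/(46 + 5) = 1/51 ≈ 0.019608)
(-24*(-9))*R = -24*(-9)*(1/51) = 216*(1/51) = 72/17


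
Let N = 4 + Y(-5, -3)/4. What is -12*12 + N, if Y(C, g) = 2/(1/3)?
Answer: -277/2 ≈ -138.50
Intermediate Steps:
Y(C, g) = 6 (Y(C, g) = 2/(⅓) = 2*3 = 6)
N = 11/2 (N = 4 + 6/4 = 4 + (¼)*6 = 4 + 3/2 = 11/2 ≈ 5.5000)
-12*12 + N = -12*12 + 11/2 = -144 + 11/2 = -277/2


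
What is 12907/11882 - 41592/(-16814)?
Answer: 355607221/99891974 ≈ 3.5599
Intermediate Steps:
12907/11882 - 41592/(-16814) = 12907*(1/11882) - 41592*(-1/16814) = 12907/11882 + 20796/8407 = 355607221/99891974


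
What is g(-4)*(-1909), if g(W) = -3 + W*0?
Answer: 5727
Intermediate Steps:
g(W) = -3 (g(W) = -3 + 0 = -3)
g(-4)*(-1909) = -3*(-1909) = 5727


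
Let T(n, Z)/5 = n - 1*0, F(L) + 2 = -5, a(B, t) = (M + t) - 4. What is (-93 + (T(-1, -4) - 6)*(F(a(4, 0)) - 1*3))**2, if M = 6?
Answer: 289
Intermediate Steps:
a(B, t) = 2 + t (a(B, t) = (6 + t) - 4 = 2 + t)
F(L) = -7 (F(L) = -2 - 5 = -7)
T(n, Z) = 5*n (T(n, Z) = 5*(n - 1*0) = 5*(n + 0) = 5*n)
(-93 + (T(-1, -4) - 6)*(F(a(4, 0)) - 1*3))**2 = (-93 + (5*(-1) - 6)*(-7 - 1*3))**2 = (-93 + (-5 - 6)*(-7 - 3))**2 = (-93 - 11*(-10))**2 = (-93 + 110)**2 = 17**2 = 289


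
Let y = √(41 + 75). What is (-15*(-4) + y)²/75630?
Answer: 1858/37815 + 8*√29/2521 ≈ 0.066223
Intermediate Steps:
y = 2*√29 (y = √116 = 2*√29 ≈ 10.770)
(-15*(-4) + y)²/75630 = (-15*(-4) + 2*√29)²/75630 = (60 + 2*√29)²*(1/75630) = (60 + 2*√29)²/75630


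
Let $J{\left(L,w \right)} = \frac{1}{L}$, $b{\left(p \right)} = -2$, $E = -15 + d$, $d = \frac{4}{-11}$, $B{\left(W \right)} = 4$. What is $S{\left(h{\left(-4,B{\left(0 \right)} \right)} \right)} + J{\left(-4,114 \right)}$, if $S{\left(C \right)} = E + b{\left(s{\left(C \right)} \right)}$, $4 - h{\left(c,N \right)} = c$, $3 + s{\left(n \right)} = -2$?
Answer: $- \frac{775}{44} \approx -17.614$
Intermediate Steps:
$d = - \frac{4}{11}$ ($d = 4 \left(- \frac{1}{11}\right) = - \frac{4}{11} \approx -0.36364$)
$s{\left(n \right)} = -5$ ($s{\left(n \right)} = -3 - 2 = -5$)
$E = - \frac{169}{11}$ ($E = -15 - \frac{4}{11} = - \frac{169}{11} \approx -15.364$)
$h{\left(c,N \right)} = 4 - c$
$S{\left(C \right)} = - \frac{191}{11}$ ($S{\left(C \right)} = - \frac{169}{11} - 2 = - \frac{191}{11}$)
$S{\left(h{\left(-4,B{\left(0 \right)} \right)} \right)} + J{\left(-4,114 \right)} = - \frac{191}{11} + \frac{1}{-4} = - \frac{191}{11} - \frac{1}{4} = - \frac{775}{44}$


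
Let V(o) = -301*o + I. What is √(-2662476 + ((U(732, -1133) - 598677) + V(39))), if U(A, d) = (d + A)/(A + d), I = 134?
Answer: I*√3272757 ≈ 1809.1*I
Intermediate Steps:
V(o) = 134 - 301*o (V(o) = -301*o + 134 = 134 - 301*o)
U(A, d) = 1 (U(A, d) = (A + d)/(A + d) = 1)
√(-2662476 + ((U(732, -1133) - 598677) + V(39))) = √(-2662476 + ((1 - 598677) + (134 - 301*39))) = √(-2662476 + (-598676 + (134 - 11739))) = √(-2662476 + (-598676 - 11605)) = √(-2662476 - 610281) = √(-3272757) = I*√3272757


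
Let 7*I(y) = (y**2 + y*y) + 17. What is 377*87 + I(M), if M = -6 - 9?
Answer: 230060/7 ≈ 32866.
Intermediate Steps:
M = -15
I(y) = 17/7 + 2*y**2/7 (I(y) = ((y**2 + y*y) + 17)/7 = ((y**2 + y**2) + 17)/7 = (2*y**2 + 17)/7 = (17 + 2*y**2)/7 = 17/7 + 2*y**2/7)
377*87 + I(M) = 377*87 + (17/7 + (2/7)*(-15)**2) = 32799 + (17/7 + (2/7)*225) = 32799 + (17/7 + 450/7) = 32799 + 467/7 = 230060/7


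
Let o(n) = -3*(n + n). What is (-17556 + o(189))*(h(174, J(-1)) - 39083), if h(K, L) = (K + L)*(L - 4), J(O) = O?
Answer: 746628120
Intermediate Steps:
o(n) = -6*n
h(K, L) = (-4 + L)*(K + L) (h(K, L) = (K + L)*(-4 + L) = (-4 + L)*(K + L))
(-17556 + o(189))*(h(174, J(-1)) - 39083) = (-17556 - 6*189)*(((-1)**2 - 4*174 - 4*(-1) + 174*(-1)) - 39083) = (-17556 - 1134)*((1 - 696 + 4 - 174) - 39083) = -18690*(-865 - 39083) = -18690*(-39948) = 746628120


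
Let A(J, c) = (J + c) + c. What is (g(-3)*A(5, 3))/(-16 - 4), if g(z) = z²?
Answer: -99/20 ≈ -4.9500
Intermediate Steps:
A(J, c) = J + 2*c
(g(-3)*A(5, 3))/(-16 - 4) = ((-3)²*(5 + 2*3))/(-16 - 4) = (9*(5 + 6))/(-20) = (9*11)*(-1/20) = 99*(-1/20) = -99/20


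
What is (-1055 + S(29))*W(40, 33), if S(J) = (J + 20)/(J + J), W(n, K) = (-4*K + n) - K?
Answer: 7642625/58 ≈ 1.3177e+5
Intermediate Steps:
W(n, K) = n - 5*K (W(n, K) = (n - 4*K) - K = n - 5*K)
S(J) = (20 + J)/(2*J) (S(J) = (20 + J)/((2*J)) = (20 + J)*(1/(2*J)) = (20 + J)/(2*J))
(-1055 + S(29))*W(40, 33) = (-1055 + (1/2)*(20 + 29)/29)*(40 - 5*33) = (-1055 + (1/2)*(1/29)*49)*(40 - 165) = (-1055 + 49/58)*(-125) = -61141/58*(-125) = 7642625/58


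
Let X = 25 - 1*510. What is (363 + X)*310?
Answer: -37820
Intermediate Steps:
X = -485 (X = 25 - 510 = -485)
(363 + X)*310 = (363 - 485)*310 = -122*310 = -37820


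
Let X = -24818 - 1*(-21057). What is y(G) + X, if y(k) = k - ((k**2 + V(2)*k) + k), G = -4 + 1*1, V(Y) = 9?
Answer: -3743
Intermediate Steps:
G = -3 (G = -4 + 1 = -3)
X = -3761 (X = -24818 + 21057 = -3761)
y(k) = -k**2 - 9*k (y(k) = k - ((k**2 + 9*k) + k) = k - (k**2 + 10*k) = k + (-k**2 - 10*k) = -k**2 - 9*k)
y(G) + X = -1*(-3)*(9 - 3) - 3761 = -1*(-3)*6 - 3761 = 18 - 3761 = -3743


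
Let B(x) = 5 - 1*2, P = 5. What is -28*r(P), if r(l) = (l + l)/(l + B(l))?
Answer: -35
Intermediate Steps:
B(x) = 3 (B(x) = 5 - 2 = 3)
r(l) = 2*l/(3 + l) (r(l) = (l + l)/(l + 3) = (2*l)/(3 + l) = 2*l/(3 + l))
-28*r(P) = -56*5/(3 + 5) = -56*5/8 = -28*5/4 = -35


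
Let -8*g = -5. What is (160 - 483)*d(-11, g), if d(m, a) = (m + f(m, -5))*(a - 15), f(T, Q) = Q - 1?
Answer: -631465/8 ≈ -78933.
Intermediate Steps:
g = 5/8 (g = -⅛*(-5) = 5/8 ≈ 0.62500)
f(T, Q) = -1 + Q
d(m, a) = (-15 + a)*(-6 + m) (d(m, a) = (m + (-1 - 5))*(a - 15) = (m - 6)*(-15 + a) = (-6 + m)*(-15 + a) = (-15 + a)*(-6 + m))
(160 - 483)*d(-11, g) = (160 - 483)*(90 - 15*(-11) - 6*5/8 + (5/8)*(-11)) = -323*(90 + 165 - 15/4 - 55/8) = -323*1955/8 = -631465/8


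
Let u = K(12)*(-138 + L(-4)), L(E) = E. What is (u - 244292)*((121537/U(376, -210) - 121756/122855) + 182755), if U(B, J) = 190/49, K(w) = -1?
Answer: -1284374537744325/24571 ≈ -5.2272e+10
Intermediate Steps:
U(B, J) = 190/49 (U(B, J) = 190*(1/49) = 190/49)
u = 142 (u = -(-138 - 4) = -1*(-142) = 142)
(u - 244292)*((121537/U(376, -210) - 121756/122855) + 182755) = (142 - 244292)*((121537/(190/49) - 121756/122855) + 182755) = -244150*((121537*(49/190) - 121756*1/122855) + 182755) = -244150*((5955313/190 - 121756/122855) + 182755) = -244150*(29264673799/933698 + 182755) = -244150*199902651789/933698 = -1284374537744325/24571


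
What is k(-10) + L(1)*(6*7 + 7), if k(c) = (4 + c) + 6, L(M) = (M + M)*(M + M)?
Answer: 196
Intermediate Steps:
L(M) = 4*M² (L(M) = (2*M)*(2*M) = 4*M²)
k(c) = 10 + c
k(-10) + L(1)*(6*7 + 7) = (10 - 10) + (4*1²)*(6*7 + 7) = 0 + (4*1)*(42 + 7) = 0 + 4*49 = 0 + 196 = 196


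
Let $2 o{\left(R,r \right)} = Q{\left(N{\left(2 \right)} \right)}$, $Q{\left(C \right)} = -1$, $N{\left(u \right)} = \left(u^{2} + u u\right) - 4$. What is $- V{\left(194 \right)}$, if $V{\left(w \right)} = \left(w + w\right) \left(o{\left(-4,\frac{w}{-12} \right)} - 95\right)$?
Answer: $37054$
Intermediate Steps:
$N{\left(u \right)} = -4 + 2 u^{2}$ ($N{\left(u \right)} = \left(u^{2} + u^{2}\right) - 4 = 2 u^{2} - 4 = -4 + 2 u^{2}$)
$o{\left(R,r \right)} = - \frac{1}{2}$ ($o{\left(R,r \right)} = \frac{1}{2} \left(-1\right) = - \frac{1}{2}$)
$V{\left(w \right)} = - 191 w$ ($V{\left(w \right)} = \left(w + w\right) \left(- \frac{1}{2} - 95\right) = 2 w \left(- \frac{191}{2}\right) = - 191 w$)
$- V{\left(194 \right)} = - \left(-191\right) 194 = \left(-1\right) \left(-37054\right) = 37054$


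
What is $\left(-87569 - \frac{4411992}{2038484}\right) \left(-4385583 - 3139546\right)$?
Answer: $\frac{335832242236635763}{509621} \approx 6.5898 \cdot 10^{11}$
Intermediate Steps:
$\left(-87569 - \frac{4411992}{2038484}\right) \left(-4385583 - 3139546\right) = \left(-87569 - \frac{1102998}{509621}\right) \left(-7525129\right) = \left(- \frac{44628104347}{509621}\right) \left(-7525129\right) = \frac{335832242236635763}{509621}$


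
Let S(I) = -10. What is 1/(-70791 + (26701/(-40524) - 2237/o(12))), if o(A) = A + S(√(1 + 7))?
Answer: -40524/2914087279 ≈ -1.3906e-5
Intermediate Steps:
o(A) = -10 + A (o(A) = A - 10 = -10 + A)
1/(-70791 + (26701/(-40524) - 2237/o(12))) = 1/(-70791 + (26701/(-40524) - 2237/(-10 + 12))) = 1/(-70791 + (26701*(-1/40524) - 2237/2)) = 1/(-70791 + (-26701/40524 - 2237*½)) = 1/(-70791 + (-26701/40524 - 2237/2)) = 1/(-70791 - 45352795/40524) = 1/(-2914087279/40524) = -40524/2914087279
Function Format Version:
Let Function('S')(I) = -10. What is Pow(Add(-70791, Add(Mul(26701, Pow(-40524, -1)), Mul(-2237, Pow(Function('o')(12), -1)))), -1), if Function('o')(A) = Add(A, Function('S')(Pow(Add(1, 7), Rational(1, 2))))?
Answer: Rational(-40524, 2914087279) ≈ -1.3906e-5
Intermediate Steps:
Function('o')(A) = Add(-10, A) (Function('o')(A) = Add(A, -10) = Add(-10, A))
Pow(Add(-70791, Add(Mul(26701, Pow(-40524, -1)), Mul(-2237, Pow(Function('o')(12), -1)))), -1) = Pow(Add(-70791, Add(Mul(26701, Pow(-40524, -1)), Mul(-2237, Pow(Add(-10, 12), -1)))), -1) = Pow(Add(-70791, Add(Mul(26701, Rational(-1, 40524)), Mul(-2237, Pow(2, -1)))), -1) = Pow(Add(-70791, Add(Rational(-26701, 40524), Mul(-2237, Rational(1, 2)))), -1) = Pow(Add(-70791, Add(Rational(-26701, 40524), Rational(-2237, 2))), -1) = Pow(Add(-70791, Rational(-45352795, 40524)), -1) = Pow(Rational(-2914087279, 40524), -1) = Rational(-40524, 2914087279)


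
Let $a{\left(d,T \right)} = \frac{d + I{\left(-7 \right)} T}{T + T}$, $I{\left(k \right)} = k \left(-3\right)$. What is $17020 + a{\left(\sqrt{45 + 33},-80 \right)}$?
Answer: $\frac{34061}{2} - \frac{\sqrt{78}}{160} \approx 17030.0$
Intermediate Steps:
$I{\left(k \right)} = - 3 k$
$a{\left(d,T \right)} = \frac{d + 21 T}{2 T}$ ($a{\left(d,T \right)} = \frac{d + \left(-3\right) \left(-7\right) T}{T + T} = \frac{d + 21 T}{2 T}$)
$17020 + a{\left(\sqrt{45 + 33},-80 \right)} = 17020 + \frac{\sqrt{45 + 33} + 21 \left(-80\right)}{2 \left(-80\right)} = 17020 + \frac{1}{2} \left(- \frac{1}{80}\right) \left(\sqrt{78} - 1680\right) = 17020 + \frac{1}{2} \left(- \frac{1}{80}\right) \left(-1680 + \sqrt{78}\right) = 17020 + \left(\frac{21}{2} - \frac{\sqrt{78}}{160}\right) = \frac{34061}{2} - \frac{\sqrt{78}}{160}$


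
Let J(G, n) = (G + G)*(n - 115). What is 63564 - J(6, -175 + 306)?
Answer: 63372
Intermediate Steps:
J(G, n) = 2*G*(-115 + n) (J(G, n) = (2*G)*(-115 + n) = 2*G*(-115 + n))
63564 - J(6, -175 + 306) = 63564 - 2*6*(-115 + (-175 + 306)) = 63564 - 2*6*(-115 + 131) = 63564 - 2*6*16 = 63564 - 1*192 = 63564 - 192 = 63372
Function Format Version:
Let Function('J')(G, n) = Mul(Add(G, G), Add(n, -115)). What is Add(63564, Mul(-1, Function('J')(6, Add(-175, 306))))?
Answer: 63372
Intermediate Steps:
Function('J')(G, n) = Mul(2, G, Add(-115, n)) (Function('J')(G, n) = Mul(Mul(2, G), Add(-115, n)) = Mul(2, G, Add(-115, n)))
Add(63564, Mul(-1, Function('J')(6, Add(-175, 306)))) = Add(63564, Mul(-1, Mul(2, 6, Add(-115, Add(-175, 306))))) = Add(63564, Mul(-1, Mul(2, 6, Add(-115, 131)))) = Add(63564, Mul(-1, Mul(2, 6, 16))) = Add(63564, Mul(-1, 192)) = Add(63564, -192) = 63372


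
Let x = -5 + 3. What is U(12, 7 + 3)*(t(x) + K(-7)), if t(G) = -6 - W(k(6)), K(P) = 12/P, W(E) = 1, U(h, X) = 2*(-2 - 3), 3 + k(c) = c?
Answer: 610/7 ≈ 87.143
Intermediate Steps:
k(c) = -3 + c
U(h, X) = -10 (U(h, X) = 2*(-5) = -10)
x = -2
t(G) = -7 (t(G) = -6 - 1*1 = -6 - 1 = -7)
U(12, 7 + 3)*(t(x) + K(-7)) = -10*(-7 + 12/(-7)) = -10*(-7 + 12*(-⅐)) = -10*(-7 - 12/7) = -10*(-61/7) = 610/7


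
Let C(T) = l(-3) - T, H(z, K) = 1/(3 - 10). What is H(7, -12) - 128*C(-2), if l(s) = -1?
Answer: -897/7 ≈ -128.14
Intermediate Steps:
H(z, K) = -⅐ (H(z, K) = 1/(-7) = -⅐)
C(T) = -1 - T
H(7, -12) - 128*C(-2) = -⅐ - 128*(-1 - 1*(-2)) = -⅐ - 128*(-1 + 2) = -⅐ - 128*1 = -⅐ - 128 = -897/7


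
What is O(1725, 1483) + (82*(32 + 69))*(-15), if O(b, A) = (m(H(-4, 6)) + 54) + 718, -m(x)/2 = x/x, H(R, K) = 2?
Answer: -123460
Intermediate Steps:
m(x) = -2 (m(x) = -2*x/x = -2*1 = -2)
O(b, A) = 770 (O(b, A) = (-2 + 54) + 718 = 52 + 718 = 770)
O(1725, 1483) + (82*(32 + 69))*(-15) = 770 + (82*(32 + 69))*(-15) = 770 + (82*101)*(-15) = 770 + 8282*(-15) = 770 - 124230 = -123460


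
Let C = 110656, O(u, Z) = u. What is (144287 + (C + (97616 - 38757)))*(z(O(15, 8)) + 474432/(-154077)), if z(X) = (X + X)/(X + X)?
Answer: -4787049510/7337 ≈ -6.5245e+5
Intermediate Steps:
z(X) = 1 (z(X) = (2*X)/((2*X)) = (2*X)*(1/(2*X)) = 1)
(144287 + (C + (97616 - 38757)))*(z(O(15, 8)) + 474432/(-154077)) = (144287 + (110656 + (97616 - 38757)))*(1 + 474432/(-154077)) = (144287 + (110656 + 58859))*(1 + 474432*(-1/154077)) = (144287 + 169515)*(1 - 22592/7337) = 313802*(-15255/7337) = -4787049510/7337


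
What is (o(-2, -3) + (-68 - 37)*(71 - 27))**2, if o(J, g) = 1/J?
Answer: 85396081/4 ≈ 2.1349e+7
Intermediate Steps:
(o(-2, -3) + (-68 - 37)*(71 - 27))**2 = (1/(-2) + (-68 - 37)*(71 - 27))**2 = (-1/2 - 105*44)**2 = (-1/2 - 4620)**2 = (-9241/2)**2 = 85396081/4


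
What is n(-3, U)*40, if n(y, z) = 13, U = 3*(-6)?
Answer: 520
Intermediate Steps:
U = -18
n(-3, U)*40 = 13*40 = 520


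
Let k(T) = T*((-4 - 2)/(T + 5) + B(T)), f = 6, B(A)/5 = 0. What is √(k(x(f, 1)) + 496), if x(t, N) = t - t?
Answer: 4*√31 ≈ 22.271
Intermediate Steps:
B(A) = 0 (B(A) = 5*0 = 0)
x(t, N) = 0
k(T) = -6*T/(5 + T) (k(T) = T*((-4 - 2)/(T + 5) + 0) = T*(-6/(5 + T) + 0) = T*(-6/(5 + T)) = -6*T/(5 + T))
√(k(x(f, 1)) + 496) = √(-6*0/(5 + 0) + 496) = √(-6*0/5 + 496) = √(-6*0*⅕ + 496) = √(0 + 496) = √496 = 4*√31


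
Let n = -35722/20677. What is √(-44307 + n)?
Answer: I*√18943679366797/20677 ≈ 210.5*I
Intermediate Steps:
n = -35722/20677 (n = -35722*1/20677 = -35722/20677 ≈ -1.7276)
√(-44307 + n) = √(-44307 - 35722/20677) = √(-916171561/20677) = I*√18943679366797/20677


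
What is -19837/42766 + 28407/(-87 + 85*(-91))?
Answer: -342504694/83628913 ≈ -4.0955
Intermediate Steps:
-19837/42766 + 28407/(-87 + 85*(-91)) = -19837*1/42766 + 28407/(-87 - 7735) = -19837/42766 + 28407/(-7822) = -19837/42766 + 28407*(-1/7822) = -19837/42766 - 28407/7822 = -342504694/83628913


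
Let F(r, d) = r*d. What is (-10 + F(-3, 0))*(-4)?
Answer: 40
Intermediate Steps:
F(r, d) = d*r
(-10 + F(-3, 0))*(-4) = (-10 + 0*(-3))*(-4) = (-10 + 0)*(-4) = -10*(-4) = 40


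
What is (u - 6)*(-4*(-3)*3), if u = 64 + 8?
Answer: 2376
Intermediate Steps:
u = 72
(u - 6)*(-4*(-3)*3) = (72 - 6)*(-4*(-3)*3) = 66*(12*3) = 66*36 = 2376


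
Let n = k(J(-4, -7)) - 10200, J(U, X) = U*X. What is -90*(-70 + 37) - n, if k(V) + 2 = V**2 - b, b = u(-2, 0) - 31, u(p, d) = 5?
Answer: 12362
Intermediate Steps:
b = -26 (b = 5 - 31 = -26)
k(V) = 24 + V**2 (k(V) = -2 + (V**2 - 1*(-26)) = -2 + (V**2 + 26) = -2 + (26 + V**2) = 24 + V**2)
n = -9392 (n = (24 + (-4*(-7))**2) - 10200 = (24 + 28**2) - 10200 = (24 + 784) - 10200 = 808 - 10200 = -9392)
-90*(-70 + 37) - n = -90*(-70 + 37) - 1*(-9392) = -90*(-33) + 9392 = 2970 + 9392 = 12362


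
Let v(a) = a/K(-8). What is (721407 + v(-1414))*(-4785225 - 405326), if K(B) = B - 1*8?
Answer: -29959668321613/8 ≈ -3.7450e+12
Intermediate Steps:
K(B) = -8 + B (K(B) = B - 8 = -8 + B)
v(a) = -a/16 (v(a) = a/(-8 - 8) = a/(-16) = a*(-1/16) = -a/16)
(721407 + v(-1414))*(-4785225 - 405326) = (721407 - 1/16*(-1414))*(-4785225 - 405326) = (721407 + 707/8)*(-5190551) = (5771963/8)*(-5190551) = -29959668321613/8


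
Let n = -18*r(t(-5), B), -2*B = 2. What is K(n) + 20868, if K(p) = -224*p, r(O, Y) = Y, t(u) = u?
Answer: 16836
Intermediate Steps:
B = -1 (B = -½*2 = -1)
n = 18 (n = -18*(-1) = 18)
K(p) = -224*p (K(p) = -112*2*p = -224*p)
K(n) + 20868 = -224*18 + 20868 = -4032 + 20868 = 16836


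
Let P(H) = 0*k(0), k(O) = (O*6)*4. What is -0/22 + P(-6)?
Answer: 0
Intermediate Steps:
k(O) = 24*O (k(O) = (6*O)*4 = 24*O)
P(H) = 0 (P(H) = 0*(24*0) = 0*0 = 0)
-0/22 + P(-6) = -0/22 + 0 = -1*0 + 0 = 0 + 0 = 0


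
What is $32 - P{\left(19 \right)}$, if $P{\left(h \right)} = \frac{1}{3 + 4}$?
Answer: $\frac{223}{7} \approx 31.857$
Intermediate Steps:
$P{\left(h \right)} = \frac{1}{7}$
$32 - P{\left(19 \right)} = 32 - \frac{1}{7} = \frac{223}{7}$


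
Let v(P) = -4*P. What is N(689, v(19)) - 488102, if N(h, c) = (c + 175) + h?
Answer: -487314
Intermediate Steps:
N(h, c) = 175 + c + h (N(h, c) = (175 + c) + h = 175 + c + h)
N(689, v(19)) - 488102 = (175 - 4*19 + 689) - 488102 = (175 - 76 + 689) - 488102 = 788 - 488102 = -487314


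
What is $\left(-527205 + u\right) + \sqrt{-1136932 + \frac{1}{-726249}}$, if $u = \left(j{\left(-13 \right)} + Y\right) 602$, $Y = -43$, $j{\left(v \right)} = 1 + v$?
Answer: $-560315 + \frac{i \sqrt{599660696814383181}}{726249} \approx -5.6032 \cdot 10^{5} + 1066.3 i$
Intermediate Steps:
$u = -33110$ ($u = \left(\left(1 - 13\right) - 43\right) 602 = \left(-12 - 43\right) 602 = \left(-55\right) 602 = -33110$)
$\left(-527205 + u\right) + \sqrt{-1136932 + \frac{1}{-726249}} = \left(-527205 - 33110\right) + \sqrt{-1136932 + \frac{1}{-726249}} = -560315 + \sqrt{-1136932 - \frac{1}{726249}} = -560315 + \sqrt{- \frac{825695728069}{726249}} = -560315 + \frac{i \sqrt{599660696814383181}}{726249}$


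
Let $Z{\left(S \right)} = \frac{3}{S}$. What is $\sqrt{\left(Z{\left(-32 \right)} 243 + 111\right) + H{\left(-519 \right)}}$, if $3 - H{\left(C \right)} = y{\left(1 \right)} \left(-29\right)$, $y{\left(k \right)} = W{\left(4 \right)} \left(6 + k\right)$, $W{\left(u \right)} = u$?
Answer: $\frac{\sqrt{57806}}{8} \approx 30.054$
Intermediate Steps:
$y{\left(k \right)} = 24 + 4 k$ ($y{\left(k \right)} = 4 \left(6 + k\right) = 24 + 4 k$)
$H{\left(C \right)} = 815$ ($H{\left(C \right)} = 3 - \left(24 + 4 \cdot 1\right) \left(-29\right) = 3 - \left(24 + 4\right) \left(-29\right) = 3 - 28 \left(-29\right) = 3 - -812 = 3 + 812 = 815$)
$\sqrt{\left(Z{\left(-32 \right)} 243 + 111\right) + H{\left(-519 \right)}} = \sqrt{\left(\frac{3}{-32} \cdot 243 + 111\right) + 815} = \sqrt{\left(3 \left(- \frac{1}{32}\right) 243 + 111\right) + 815} = \sqrt{\left(\left(- \frac{3}{32}\right) 243 + 111\right) + 815} = \sqrt{\left(- \frac{729}{32} + 111\right) + 815} = \sqrt{\frac{2823}{32} + 815} = \sqrt{\frac{28903}{32}} = \frac{\sqrt{57806}}{8}$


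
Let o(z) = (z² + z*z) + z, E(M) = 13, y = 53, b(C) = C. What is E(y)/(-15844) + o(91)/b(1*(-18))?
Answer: -43975061/47532 ≈ -925.17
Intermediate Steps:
o(z) = z + 2*z² (o(z) = (z² + z²) + z = 2*z² + z = z + 2*z²)
E(y)/(-15844) + o(91)/b(1*(-18)) = 13/(-15844) + (91*(1 + 2*91))/((1*(-18))) = 13*(-1/15844) + (91*(1 + 182))/(-18) = -13/15844 + (91*183)*(-1/18) = -13/15844 + 16653*(-1/18) = -13/15844 - 5551/6 = -43975061/47532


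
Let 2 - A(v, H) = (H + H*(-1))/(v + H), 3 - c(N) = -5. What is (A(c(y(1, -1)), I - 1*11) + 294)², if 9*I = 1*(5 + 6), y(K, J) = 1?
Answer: 87616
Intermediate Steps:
c(N) = 8 (c(N) = 3 - 1*(-5) = 3 + 5 = 8)
I = 11/9 (I = (1*(5 + 6))/9 = (1*11)/9 = (⅑)*11 = 11/9 ≈ 1.2222)
A(v, H) = 2 (A(v, H) = 2 - (H + H*(-1))/(v + H) = 2 - (H - H)/(H + v) = 2 - 0/(H + v) = 2 - 1*0 = 2 + 0 = 2)
(A(c(y(1, -1)), I - 1*11) + 294)² = (2 + 294)² = 296² = 87616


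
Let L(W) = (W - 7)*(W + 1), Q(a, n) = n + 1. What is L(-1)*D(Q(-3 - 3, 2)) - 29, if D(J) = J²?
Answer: -29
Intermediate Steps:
Q(a, n) = 1 + n
L(W) = (1 + W)*(-7 + W) (L(W) = (-7 + W)*(1 + W) = (1 + W)*(-7 + W))
L(-1)*D(Q(-3 - 3, 2)) - 29 = (-7 + (-1)² - 6*(-1))*(1 + 2)² - 29 = (-7 + 1 + 6)*3² - 29 = 0*9 - 29 = 0 - 29 = -29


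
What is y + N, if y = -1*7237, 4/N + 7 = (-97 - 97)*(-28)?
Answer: -39260721/5425 ≈ -7237.0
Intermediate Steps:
N = 4/5425 (N = 4/(-7 + (-97 - 97)*(-28)) = 4/(-7 - 194*(-28)) = 4/(-7 + 5432) = 4/5425 ≈ 0.00073733)
y = -7237
y + N = -7237 + 4/5425 = -39260721/5425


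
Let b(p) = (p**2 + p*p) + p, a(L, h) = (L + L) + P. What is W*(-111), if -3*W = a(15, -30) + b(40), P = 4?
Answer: 121138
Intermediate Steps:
a(L, h) = 4 + 2*L (a(L, h) = (L + L) + 4 = 2*L + 4 = 4 + 2*L)
b(p) = p + 2*p**2 (b(p) = (p**2 + p**2) + p = 2*p**2 + p = p + 2*p**2)
W = -3274/3 (W = -((4 + 2*15) + 40*(1 + 2*40))/3 = -((4 + 30) + 40*(1 + 80))/3 = -(34 + 40*81)/3 = -(34 + 3240)/3 = -1/3*3274 = -3274/3 ≈ -1091.3)
W*(-111) = -3274/3*(-111) = 121138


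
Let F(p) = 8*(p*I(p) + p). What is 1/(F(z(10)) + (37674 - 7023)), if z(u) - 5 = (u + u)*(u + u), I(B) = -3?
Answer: 1/24171 ≈ 4.1372e-5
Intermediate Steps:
z(u) = 5 + 4*u² (z(u) = 5 + (u + u)*(u + u) = 5 + (2*u)*(2*u) = 5 + 4*u²)
F(p) = -16*p (F(p) = 8*(p*(-3) + p) = 8*(-3*p + p) = 8*(-2*p) = -16*p)
1/(F(z(10)) + (37674 - 7023)) = 1/(-16*(5 + 4*10²) + (37674 - 7023)) = 1/(-16*(5 + 4*100) + 30651) = 1/(-16*(5 + 400) + 30651) = 1/(-16*405 + 30651) = 1/(-6480 + 30651) = 1/24171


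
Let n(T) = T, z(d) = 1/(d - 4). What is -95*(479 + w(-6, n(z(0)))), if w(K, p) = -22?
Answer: -43415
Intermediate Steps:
z(d) = 1/(-4 + d)
-95*(479 + w(-6, n(z(0)))) = -95*(479 - 22) = -95*457 = -43415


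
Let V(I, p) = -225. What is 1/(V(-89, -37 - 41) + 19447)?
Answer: 1/19222 ≈ 5.2024e-5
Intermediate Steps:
1/(V(-89, -37 - 41) + 19447) = 1/(-225 + 19447) = 1/19222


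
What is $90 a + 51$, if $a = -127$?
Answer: $-11379$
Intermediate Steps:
$90 a + 51 = 90 \left(-127\right) + 51 = -11430 + 51 = -11379$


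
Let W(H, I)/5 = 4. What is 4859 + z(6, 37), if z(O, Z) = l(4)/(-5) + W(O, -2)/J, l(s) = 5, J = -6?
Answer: 14564/3 ≈ 4854.7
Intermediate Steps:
W(H, I) = 20 (W(H, I) = 5*4 = 20)
z(O, Z) = -13/3 (z(O, Z) = 5/(-5) + 20/(-6) = 5*(-⅕) + 20*(-⅙) = -1 - 10/3 = -13/3)
4859 + z(6, 37) = 4859 - 13/3 = 14564/3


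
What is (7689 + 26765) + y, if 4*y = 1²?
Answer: 137817/4 ≈ 34454.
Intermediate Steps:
y = ¼ (y = (¼)*1² = (¼)*1 = ¼ ≈ 0.25000)
(7689 + 26765) + y = (7689 + 26765) + ¼ = 34454 + ¼ = 137817/4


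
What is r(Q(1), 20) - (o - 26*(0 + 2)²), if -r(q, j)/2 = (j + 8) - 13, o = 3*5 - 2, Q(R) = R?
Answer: 61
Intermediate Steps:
o = 13 (o = 15 - 2 = 13)
r(q, j) = 10 - 2*j (r(q, j) = -2*((j + 8) - 13) = -2*((8 + j) - 13) = -2*(-5 + j) = 10 - 2*j)
r(Q(1), 20) - (o - 26*(0 + 2)²) = (10 - 2*20) - (13 - 26*(0 + 2)²) = (10 - 40) - (13 - 26*2²) = -30 - (13 - 26*4) = -30 - (13 - 104) = -30 - 1*(-91) = -30 + 91 = 61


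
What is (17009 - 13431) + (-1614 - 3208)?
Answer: -1244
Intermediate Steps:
(17009 - 13431) + (-1614 - 3208) = 3578 - 4822 = -1244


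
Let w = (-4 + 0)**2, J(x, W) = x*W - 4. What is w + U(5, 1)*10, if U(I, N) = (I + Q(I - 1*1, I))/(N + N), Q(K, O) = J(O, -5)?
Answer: -104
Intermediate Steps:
J(x, W) = -4 + W*x (J(x, W) = W*x - 4 = -4 + W*x)
Q(K, O) = -4 - 5*O
w = 16 (w = (-4)**2 = 16)
U(I, N) = (-4 - 4*I)/(2*N) (U(I, N) = (I + (-4 - 5*I))/(N + N) = (-4 - 4*I)/((2*N)) = (-4 - 4*I)*(1/(2*N)) = (-4 - 4*I)/(2*N))
w + U(5, 1)*10 = 16 + (2*(-1 - 1*5)/1)*10 = 16 + (2*1*(-1 - 5))*10 = 16 + (2*1*(-6))*10 = 16 - 12*10 = 16 - 120 = -104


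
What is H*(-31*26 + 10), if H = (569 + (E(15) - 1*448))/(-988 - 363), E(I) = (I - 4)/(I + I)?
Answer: 1449118/20265 ≈ 71.508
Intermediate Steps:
E(I) = (-4 + I)/(2*I) (E(I) = (-4 + I)/((2*I)) = (-4 + I)*(1/(2*I)) = (-4 + I)/(2*I))
H = -3641/40530 (H = (569 + ((1/2)*(-4 + 15)/15 - 1*448))/(-988 - 363) = (569 + ((1/2)*(1/15)*11 - 448))/(-1351) = (569 + (11/30 - 448))*(-1/1351) = (569 - 13429/30)*(-1/1351) = (3641/30)*(-1/1351) = -3641/40530 ≈ -0.089835)
H*(-31*26 + 10) = -3641*(-31*26 + 10)/40530 = -3641*(-806 + 10)/40530 = -3641/40530*(-796) = 1449118/20265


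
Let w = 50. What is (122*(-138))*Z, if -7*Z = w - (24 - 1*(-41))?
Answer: -252540/7 ≈ -36077.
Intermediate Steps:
Z = 15/7 (Z = -(50 - (24 - 1*(-41)))/7 = -(50 - (24 + 41))/7 = -(50 - 1*65)/7 = -(50 - 65)/7 = -1/7*(-15) = 15/7 ≈ 2.1429)
(122*(-138))*Z = (122*(-138))*(15/7) = -16836*15/7 = -252540/7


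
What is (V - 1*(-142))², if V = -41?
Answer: 10201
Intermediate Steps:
(V - 1*(-142))² = (-41 - 1*(-142))² = (-41 + 142)² = 101² = 10201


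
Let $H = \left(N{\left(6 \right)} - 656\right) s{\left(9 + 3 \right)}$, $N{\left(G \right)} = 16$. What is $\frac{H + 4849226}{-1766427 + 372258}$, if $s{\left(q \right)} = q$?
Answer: $- \frac{4841546}{1394169} \approx -3.4727$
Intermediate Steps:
$H = -7680$ ($H = \left(16 - 656\right) \left(9 + 3\right) = \left(-640\right) 12 = -7680$)
$\frac{H + 4849226}{-1766427 + 372258} = \frac{-7680 + 4849226}{-1766427 + 372258} = \frac{4841546}{-1394169} = 4841546 \left(- \frac{1}{1394169}\right) = - \frac{4841546}{1394169}$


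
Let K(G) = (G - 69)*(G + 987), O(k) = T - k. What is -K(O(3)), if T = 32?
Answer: 40640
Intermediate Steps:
O(k) = 32 - k
K(G) = (-69 + G)*(987 + G)
-K(O(3)) = -(-68103 + (32 - 1*3)**2 + 918*(32 - 1*3)) = -(-68103 + (32 - 3)**2 + 918*(32 - 3)) = -(-68103 + 29**2 + 918*29) = -(-68103 + 841 + 26622) = -1*(-40640) = 40640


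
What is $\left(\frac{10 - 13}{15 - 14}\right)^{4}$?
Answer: $81$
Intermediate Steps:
$\left(\frac{10 - 13}{15 - 14}\right)^{4} = \left(- \frac{3}{1}\right)^{4} = \left(\left(-3\right) 1\right)^{4} = \left(-3\right)^{4} = 81$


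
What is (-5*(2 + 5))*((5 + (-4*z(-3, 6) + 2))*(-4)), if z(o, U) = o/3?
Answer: 1540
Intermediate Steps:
z(o, U) = o/3 (z(o, U) = o*(1/3) = o/3)
(-5*(2 + 5))*((5 + (-4*z(-3, 6) + 2))*(-4)) = (-5*(2 + 5))*((5 + (-4*(-3)/3 + 2))*(-4)) = (-5*7)*((5 + (-4*(-1) + 2))*(-4)) = -35*(5 + (4 + 2))*(-4) = -35*(5 + 6)*(-4) = -385*(-4) = -35*(-44) = 1540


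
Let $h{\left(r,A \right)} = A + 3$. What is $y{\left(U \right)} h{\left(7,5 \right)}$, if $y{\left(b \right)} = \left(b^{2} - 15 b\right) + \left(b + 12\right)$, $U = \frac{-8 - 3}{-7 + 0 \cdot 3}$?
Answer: $- \frac{2952}{49} \approx -60.245$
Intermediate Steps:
$h{\left(r,A \right)} = 3 + A$
$U = \frac{11}{7}$ ($U = - \frac{11}{-7 + 0} = - \frac{11}{-7} = \left(-11\right) \left(- \frac{1}{7}\right) = \frac{11}{7} \approx 1.5714$)
$y{\left(b \right)} = 12 + b^{2} - 14 b$ ($y{\left(b \right)} = \left(b^{2} - 15 b\right) + \left(12 + b\right) = 12 + b^{2} - 14 b$)
$y{\left(U \right)} h{\left(7,5 \right)} = \left(12 + \left(\frac{11}{7}\right)^{2} - 22\right) \left(3 + 5\right) = \left(12 + \frac{121}{49} - 22\right) 8 = \left(- \frac{369}{49}\right) 8 = - \frac{2952}{49}$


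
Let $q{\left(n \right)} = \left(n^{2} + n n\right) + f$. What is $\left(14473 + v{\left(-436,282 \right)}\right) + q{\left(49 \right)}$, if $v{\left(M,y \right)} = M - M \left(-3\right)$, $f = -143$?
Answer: $17388$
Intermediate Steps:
$v{\left(M,y \right)} = 4 M$ ($v{\left(M,y \right)} = M - - 3 M = M + 3 M = 4 M$)
$q{\left(n \right)} = -143 + 2 n^{2}$ ($q{\left(n \right)} = \left(n^{2} + n n\right) - 143 = \left(n^{2} + n^{2}\right) - 143 = 2 n^{2} - 143 = -143 + 2 n^{2}$)
$\left(14473 + v{\left(-436,282 \right)}\right) + q{\left(49 \right)} = \left(14473 + 4 \left(-436\right)\right) - \left(143 - 2 \cdot 49^{2}\right) = \left(14473 - 1744\right) + \left(-143 + 2 \cdot 2401\right) = 12729 + \left(-143 + 4802\right) = 12729 + 4659 = 17388$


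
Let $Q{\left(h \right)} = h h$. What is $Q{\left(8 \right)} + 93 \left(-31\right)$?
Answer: $-2819$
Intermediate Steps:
$Q{\left(h \right)} = h^{2}$
$Q{\left(8 \right)} + 93 \left(-31\right) = 8^{2} + 93 \left(-31\right) = 64 - 2883 = -2819$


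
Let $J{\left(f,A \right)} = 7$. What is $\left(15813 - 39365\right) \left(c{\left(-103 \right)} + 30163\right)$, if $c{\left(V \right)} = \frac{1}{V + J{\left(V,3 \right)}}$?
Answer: $- \frac{2131196192}{3} \approx -7.104 \cdot 10^{8}$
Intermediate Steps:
$c{\left(V \right)} = \frac{1}{7 + V}$ ($c{\left(V \right)} = \frac{1}{V + 7} = \frac{1}{7 + V}$)
$\left(15813 - 39365\right) \left(c{\left(-103 \right)} + 30163\right) = \left(15813 - 39365\right) \left(\frac{1}{7 - 103} + 30163\right) = - 23552 \left(\frac{1}{-96} + 30163\right) = - 23552 \left(- \frac{1}{96} + 30163\right) = \left(-23552\right) \frac{2895647}{96} = - \frac{2131196192}{3}$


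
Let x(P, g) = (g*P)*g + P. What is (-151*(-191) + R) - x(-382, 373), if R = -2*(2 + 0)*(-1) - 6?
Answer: 53176499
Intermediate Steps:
x(P, g) = P + P*g² (x(P, g) = (P*g)*g + P = P*g² + P = P + P*g²)
R = -2 (R = -2*2*(-1) - 6 = -4*(-1) - 6 = 4 - 6 = -2)
(-151*(-191) + R) - x(-382, 373) = (-151*(-191) - 2) - (-382)*(1 + 373²) = (28841 - 2) - (-382)*(1 + 139129) = 28839 - (-382)*139130 = 28839 - 1*(-53147660) = 28839 + 53147660 = 53176499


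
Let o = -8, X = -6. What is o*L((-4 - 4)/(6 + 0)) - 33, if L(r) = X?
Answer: 15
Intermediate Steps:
L(r) = -6
o*L((-4 - 4)/(6 + 0)) - 33 = -8*(-6) - 33 = 48 - 33 = 15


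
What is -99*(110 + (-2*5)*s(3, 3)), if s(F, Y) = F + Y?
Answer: -4950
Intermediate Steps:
-99*(110 + (-2*5)*s(3, 3)) = -99*(110 + (-2*5)*(3 + 3)) = -99*(110 - 10*6) = -99*(110 - 60) = -99*50 = -4950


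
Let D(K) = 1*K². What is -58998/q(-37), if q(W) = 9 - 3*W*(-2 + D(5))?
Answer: -9833/427 ≈ -23.028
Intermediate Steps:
D(K) = K²
q(W) = 9 - 69*W (q(W) = 9 - 3*W*(-2 + 5²) = 9 - 3*W*(-2 + 25) = 9 - 3*W*23 = 9 - 69*W)
-58998/q(-37) = -58998/(9 - 69*(-37)) = -58998/(9 + 2553) = -58998/2562 = -58998*1/2562 = -9833/427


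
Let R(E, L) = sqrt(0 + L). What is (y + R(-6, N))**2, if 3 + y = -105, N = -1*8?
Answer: 11656 - 432*I*sqrt(2) ≈ 11656.0 - 610.94*I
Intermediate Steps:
N = -8
R(E, L) = sqrt(L)
y = -108 (y = -3 - 105 = -108)
(y + R(-6, N))**2 = (-108 + sqrt(-8))**2 = (-108 + 2*I*sqrt(2))**2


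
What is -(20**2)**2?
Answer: -160000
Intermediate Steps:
-(20**2)**2 = -1*400**2 = -1*160000 = -160000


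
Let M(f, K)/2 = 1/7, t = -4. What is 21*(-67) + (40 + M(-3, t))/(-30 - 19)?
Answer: -482883/343 ≈ -1407.8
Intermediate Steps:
M(f, K) = 2/7
21*(-67) + (40 + M(-3, t))/(-30 - 19) = 21*(-67) + (40 + 2/7)/(-30 - 19) = -1407 + (282/7)/(-49) = -1407 + (282/7)*(-1/49) = -1407 - 282/343 = -482883/343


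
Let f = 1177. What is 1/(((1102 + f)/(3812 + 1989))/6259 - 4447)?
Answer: -36308459/161463714894 ≈ -0.00022487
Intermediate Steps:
1/(((1102 + f)/(3812 + 1989))/6259 - 4447) = 1/(((1102 + 1177)/(3812 + 1989))/6259 - 4447) = 1/((2279/5801)*(1/6259) - 4447) = 1/(2279/36308459 - 4447) = 1/(-161463714894/36308459) = -36308459/161463714894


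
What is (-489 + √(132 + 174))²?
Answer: 239427 - 2934*√34 ≈ 2.2232e+5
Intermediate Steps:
(-489 + √(132 + 174))² = (-489 + √306)² = (-489 + 3*√34)²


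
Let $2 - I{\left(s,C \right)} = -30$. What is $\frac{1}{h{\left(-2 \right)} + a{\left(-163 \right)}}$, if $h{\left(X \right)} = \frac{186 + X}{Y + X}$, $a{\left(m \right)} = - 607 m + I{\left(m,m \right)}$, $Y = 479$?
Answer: $\frac{477}{47210305} \approx 1.0104 \cdot 10^{-5}$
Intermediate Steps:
$I{\left(s,C \right)} = 32$ ($I{\left(s,C \right)} = 2 - -30 = 2 + 30 = 32$)
$a{\left(m \right)} = 32 - 607 m$ ($a{\left(m \right)} = - 607 m + 32 = 32 - 607 m$)
$h{\left(X \right)} = \frac{186 + X}{479 + X}$
$\frac{1}{h{\left(-2 \right)} + a{\left(-163 \right)}} = \frac{1}{\frac{186 - 2}{479 - 2} + \left(32 - -98941\right)} = \frac{1}{\frac{1}{477} \cdot 184 + \left(32 + 98941\right)} = \frac{1}{\frac{1}{477} \cdot 184 + 98973} = \frac{1}{\frac{184}{477} + 98973} = \frac{1}{\frac{47210305}{477}} = \frac{477}{47210305}$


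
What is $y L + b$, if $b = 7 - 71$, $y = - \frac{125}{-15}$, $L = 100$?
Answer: $\frac{2308}{3} \approx 769.33$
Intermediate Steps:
$y = \frac{25}{3}$ ($y = \left(-125\right) \left(- \frac{1}{15}\right) = \frac{25}{3} \approx 8.3333$)
$b = -64$
$y L + b = \frac{25}{3} \cdot 100 - 64 = \frac{2500}{3} - 64 = \frac{2308}{3}$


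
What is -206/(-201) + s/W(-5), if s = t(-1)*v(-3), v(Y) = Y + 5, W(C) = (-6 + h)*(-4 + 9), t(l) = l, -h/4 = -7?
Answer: 11129/11055 ≈ 1.0067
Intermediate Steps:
h = 28 (h = -4*(-7) = 28)
W(C) = 110 (W(C) = (-6 + 28)*(-4 + 9) = 22*5 = 110)
v(Y) = 5 + Y
s = -2 (s = -(5 - 3) = -1*2 = -2)
-206/(-201) + s/W(-5) = -206/(-201) - 2/110 = -206*(-1/201) - 2*1/110 = 206/201 - 1/55 = 11129/11055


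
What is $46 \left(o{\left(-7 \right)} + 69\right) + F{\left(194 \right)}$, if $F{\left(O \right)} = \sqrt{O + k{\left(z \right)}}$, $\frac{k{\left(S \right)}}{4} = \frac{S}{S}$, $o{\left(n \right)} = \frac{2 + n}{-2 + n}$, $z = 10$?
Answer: $\frac{28796}{9} + 3 \sqrt{22} \approx 3213.6$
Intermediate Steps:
$o{\left(n \right)} = \frac{2 + n}{-2 + n}$
$k{\left(S \right)} = 4$ ($k{\left(S \right)} = 4 \frac{S}{S} = 4 \cdot 1 = 4$)
$F{\left(O \right)} = \sqrt{4 + O}$ ($F{\left(O \right)} = \sqrt{O + 4} = \sqrt{4 + O}$)
$46 \left(o{\left(-7 \right)} + 69\right) + F{\left(194 \right)} = 46 \left(\frac{2 - 7}{-2 - 7} + 69\right) + \sqrt{4 + 194} = 46 \left(\frac{1}{-9} \left(-5\right) + 69\right) + \sqrt{198} = 46 \left(\left(- \frac{1}{9}\right) \left(-5\right) + 69\right) + 3 \sqrt{22} = 46 \left(\frac{5}{9} + 69\right) + 3 \sqrt{22} = 46 \cdot \frac{626}{9} + 3 \sqrt{22} = \frac{28796}{9} + 3 \sqrt{22}$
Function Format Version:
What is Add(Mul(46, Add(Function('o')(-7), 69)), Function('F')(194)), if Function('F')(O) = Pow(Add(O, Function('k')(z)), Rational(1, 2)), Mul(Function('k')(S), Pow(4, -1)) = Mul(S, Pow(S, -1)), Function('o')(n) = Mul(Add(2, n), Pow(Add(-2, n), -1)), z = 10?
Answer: Add(Rational(28796, 9), Mul(3, Pow(22, Rational(1, 2)))) ≈ 3213.6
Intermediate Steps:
Function('o')(n) = Mul(Pow(Add(-2, n), -1), Add(2, n))
Function('k')(S) = 4 (Function('k')(S) = Mul(4, Mul(S, Pow(S, -1))) = Mul(4, 1) = 4)
Function('F')(O) = Pow(Add(4, O), Rational(1, 2)) (Function('F')(O) = Pow(Add(O, 4), Rational(1, 2)) = Pow(Add(4, O), Rational(1, 2)))
Add(Mul(46, Add(Function('o')(-7), 69)), Function('F')(194)) = Add(Mul(46, Add(Mul(Pow(Add(-2, -7), -1), Add(2, -7)), 69)), Pow(Add(4, 194), Rational(1, 2))) = Add(Mul(46, Add(Mul(Pow(-9, -1), -5), 69)), Pow(198, Rational(1, 2))) = Add(Mul(46, Add(Mul(Rational(-1, 9), -5), 69)), Mul(3, Pow(22, Rational(1, 2)))) = Add(Mul(46, Add(Rational(5, 9), 69)), Mul(3, Pow(22, Rational(1, 2)))) = Add(Mul(46, Rational(626, 9)), Mul(3, Pow(22, Rational(1, 2)))) = Add(Rational(28796, 9), Mul(3, Pow(22, Rational(1, 2))))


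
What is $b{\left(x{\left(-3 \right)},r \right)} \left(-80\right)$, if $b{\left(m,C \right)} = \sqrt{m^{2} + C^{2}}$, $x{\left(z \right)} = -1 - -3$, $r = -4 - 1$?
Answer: $- 80 \sqrt{29} \approx -430.81$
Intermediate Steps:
$r = -5$
$x{\left(z \right)} = 2$ ($x{\left(z \right)} = -1 + 3 = 2$)
$b{\left(m,C \right)} = \sqrt{C^{2} + m^{2}}$
$b{\left(x{\left(-3 \right)},r \right)} \left(-80\right) = \sqrt{\left(-5\right)^{2} + 2^{2}} \left(-80\right) = \sqrt{25 + 4} \left(-80\right) = \sqrt{29} \left(-80\right) = - 80 \sqrt{29}$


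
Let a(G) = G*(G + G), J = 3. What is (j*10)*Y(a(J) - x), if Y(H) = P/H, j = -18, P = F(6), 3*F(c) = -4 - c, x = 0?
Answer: 100/3 ≈ 33.333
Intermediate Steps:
F(c) = -4/3 - c/3 (F(c) = (-4 - c)/3 = -4/3 - c/3)
P = -10/3 (P = -4/3 - 1/3*6 = -4/3 - 2 = -10/3 ≈ -3.3333)
a(G) = 2*G**2 (a(G) = G*(2*G) = 2*G**2)
Y(H) = -10/(3*H)
(j*10)*Y(a(J) - x) = (-18*10)*(-10/(3*(2*3**2 - 1*0))) = -(-600)/(2*9 + 0) = -(-600)/(18 + 0) = -(-600)/18 = -180*(-5/27) = 100/3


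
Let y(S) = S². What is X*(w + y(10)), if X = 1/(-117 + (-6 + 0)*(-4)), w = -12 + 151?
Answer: -239/93 ≈ -2.5699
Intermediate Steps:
w = 139
X = -1/93 (X = 1/(-117 - 6*(-4)) = 1/(-117 + 24) = 1/(-93) = -1/93 ≈ -0.010753)
X*(w + y(10)) = -(139 + 10²)/93 = -(139 + 100)/93 = -1/93*239 = -239/93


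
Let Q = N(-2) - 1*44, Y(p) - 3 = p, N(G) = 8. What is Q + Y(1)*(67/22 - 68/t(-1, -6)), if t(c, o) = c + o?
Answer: 1158/77 ≈ 15.039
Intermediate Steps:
Y(p) = 3 + p
Q = -36 (Q = 8 - 1*44 = 8 - 44 = -36)
Q + Y(1)*(67/22 - 68/t(-1, -6)) = -36 + (3 + 1)*(67/22 - 68/(-1 - 6)) = -36 + 4*(67*(1/22) - 68/(-7)) = -36 + 4*(67/22 - 68*(-1/7)) = -36 + 4*(67/22 + 68/7) = -36 + 4*(1965/154) = -36 + 3930/77 = 1158/77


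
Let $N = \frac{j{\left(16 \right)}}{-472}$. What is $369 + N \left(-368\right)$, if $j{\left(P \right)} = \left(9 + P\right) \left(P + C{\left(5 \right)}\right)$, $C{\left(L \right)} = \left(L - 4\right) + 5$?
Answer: $\frac{47071}{59} \approx 797.81$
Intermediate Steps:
$C{\left(L \right)} = 1 + L$ ($C{\left(L \right)} = \left(-4 + L\right) + 5 = 1 + L$)
$j{\left(P \right)} = \left(6 + P\right) \left(9 + P\right)$ ($j{\left(P \right)} = \left(9 + P\right) \left(P + \left(1 + 5\right)\right) = \left(9 + P\right) \left(P + 6\right) = \left(9 + P\right) \left(6 + P\right) = \left(6 + P\right) \left(9 + P\right)$)
$N = - \frac{275}{236}$ ($N = \frac{54 + 16^{2} + 15 \cdot 16}{-472} = \left(54 + 256 + 240\right) \left(- \frac{1}{472}\right) = 550 \left(- \frac{1}{472}\right) = - \frac{275}{236} \approx -1.1653$)
$369 + N \left(-368\right) = 369 - - \frac{25300}{59} = 369 + \frac{25300}{59} = \frac{47071}{59}$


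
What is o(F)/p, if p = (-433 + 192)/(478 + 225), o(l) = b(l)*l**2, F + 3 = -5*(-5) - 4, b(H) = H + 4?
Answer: -5010984/241 ≈ -20792.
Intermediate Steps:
b(H) = 4 + H
F = 18 (F = -3 + (-5*(-5) - 4) = -3 + (25 - 4) = -3 + 21 = 18)
o(l) = l**2*(4 + l) (o(l) = (4 + l)*l**2 = l**2*(4 + l))
p = -241/703 ≈ -0.34282
o(F)/p = (18**2*(4 + 18))/(-241/703) = (324*22)*(-703/241) = 7128*(-703/241) = -5010984/241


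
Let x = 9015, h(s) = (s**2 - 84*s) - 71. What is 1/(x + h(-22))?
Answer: 1/11276 ≈ 8.8684e-5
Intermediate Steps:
h(s) = -71 + s**2 - 84*s
1/(x + h(-22)) = 1/(9015 + (-71 + (-22)**2 - 84*(-22))) = 1/(9015 + (-71 + 484 + 1848)) = 1/(9015 + 2261) = 1/11276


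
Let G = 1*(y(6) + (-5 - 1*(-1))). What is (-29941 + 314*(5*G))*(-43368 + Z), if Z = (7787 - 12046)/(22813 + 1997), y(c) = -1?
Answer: 13553922778383/8270 ≈ 1.6389e+9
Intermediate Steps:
G = -5 (G = 1*(-1 + (-5 - 1*(-1))) = 1*(-1 + (-5 + 1)) = 1*(-1 - 4) = 1*(-5) = -5)
Z = -4259/24810 ≈ -0.17166
(-29941 + 314*(5*G))*(-43368 + Z) = (-29941 + 314*(5*(-5)))*(-43368 - 4259/24810) = (-29941 + 314*(-25))*(-1075964339/24810) = (-29941 - 7850)*(-1075964339/24810) = -37791*(-1075964339/24810) = 13553922778383/8270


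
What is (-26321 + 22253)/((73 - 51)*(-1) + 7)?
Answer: 1356/5 ≈ 271.20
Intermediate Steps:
(-26321 + 22253)/((73 - 51)*(-1) + 7) = -4068/(22*(-1) + 7) = -4068/(-22 + 7) = -4068/(-15) = -4068*(-1/15) = 1356/5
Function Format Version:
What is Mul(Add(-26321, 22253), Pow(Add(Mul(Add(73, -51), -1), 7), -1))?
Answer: Rational(1356, 5) ≈ 271.20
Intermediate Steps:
Mul(Add(-26321, 22253), Pow(Add(Mul(Add(73, -51), -1), 7), -1)) = Mul(-4068, Pow(Add(Mul(22, -1), 7), -1)) = Mul(-4068, Pow(Add(-22, 7), -1)) = Mul(-4068, Pow(-15, -1)) = Mul(-4068, Rational(-1, 15)) = Rational(1356, 5)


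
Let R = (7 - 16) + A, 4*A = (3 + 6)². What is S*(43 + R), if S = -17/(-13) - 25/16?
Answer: -11501/832 ≈ -13.823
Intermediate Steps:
A = 81/4 (A = (3 + 6)²/4 = (¼)*9² = (¼)*81 = 81/4 ≈ 20.250)
R = 45/4 (R = (7 - 16) + 81/4 = -9 + 81/4 = 45/4 ≈ 11.250)
S = -53/208 (S = -17*(-1/13) - 25*1/16 = 17/13 - 25/16 = -53/208 ≈ -0.25481)
S*(43 + R) = -53*(43 + 45/4)/208 = -53/208*217/4 = -11501/832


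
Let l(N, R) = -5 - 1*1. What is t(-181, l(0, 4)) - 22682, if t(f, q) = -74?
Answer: -22756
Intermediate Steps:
l(N, R) = -6 (l(N, R) = -5 - 1 = -6)
t(-181, l(0, 4)) - 22682 = -74 - 22682 = -22756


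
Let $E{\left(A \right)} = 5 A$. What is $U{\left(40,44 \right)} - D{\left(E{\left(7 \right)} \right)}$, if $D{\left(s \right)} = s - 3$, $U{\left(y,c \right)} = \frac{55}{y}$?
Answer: $- \frac{245}{8} \approx -30.625$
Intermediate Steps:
$D{\left(s \right)} = -3 + s$ ($D{\left(s \right)} = s - 3 = -3 + s$)
$U{\left(40,44 \right)} - D{\left(E{\left(7 \right)} \right)} = \frac{55}{40} - \left(-3 + 5 \cdot 7\right) = 55 \cdot \frac{1}{40} - \left(-3 + 35\right) = \frac{11}{8} - 32 = - \frac{245}{8}$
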